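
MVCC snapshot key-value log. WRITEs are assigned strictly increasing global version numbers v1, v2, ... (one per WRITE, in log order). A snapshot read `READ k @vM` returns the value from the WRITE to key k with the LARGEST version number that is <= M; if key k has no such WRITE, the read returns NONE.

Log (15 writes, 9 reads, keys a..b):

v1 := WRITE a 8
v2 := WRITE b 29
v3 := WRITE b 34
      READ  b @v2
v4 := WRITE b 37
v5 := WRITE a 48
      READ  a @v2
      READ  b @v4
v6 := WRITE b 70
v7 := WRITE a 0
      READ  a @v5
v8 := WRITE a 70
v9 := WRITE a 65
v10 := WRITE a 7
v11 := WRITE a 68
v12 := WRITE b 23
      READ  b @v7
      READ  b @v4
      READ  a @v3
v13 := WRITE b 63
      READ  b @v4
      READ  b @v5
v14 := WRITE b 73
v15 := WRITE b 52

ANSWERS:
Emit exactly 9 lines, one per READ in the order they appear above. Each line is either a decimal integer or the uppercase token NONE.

v1: WRITE a=8  (a history now [(1, 8)])
v2: WRITE b=29  (b history now [(2, 29)])
v3: WRITE b=34  (b history now [(2, 29), (3, 34)])
READ b @v2: history=[(2, 29), (3, 34)] -> pick v2 -> 29
v4: WRITE b=37  (b history now [(2, 29), (3, 34), (4, 37)])
v5: WRITE a=48  (a history now [(1, 8), (5, 48)])
READ a @v2: history=[(1, 8), (5, 48)] -> pick v1 -> 8
READ b @v4: history=[(2, 29), (3, 34), (4, 37)] -> pick v4 -> 37
v6: WRITE b=70  (b history now [(2, 29), (3, 34), (4, 37), (6, 70)])
v7: WRITE a=0  (a history now [(1, 8), (5, 48), (7, 0)])
READ a @v5: history=[(1, 8), (5, 48), (7, 0)] -> pick v5 -> 48
v8: WRITE a=70  (a history now [(1, 8), (5, 48), (7, 0), (8, 70)])
v9: WRITE a=65  (a history now [(1, 8), (5, 48), (7, 0), (8, 70), (9, 65)])
v10: WRITE a=7  (a history now [(1, 8), (5, 48), (7, 0), (8, 70), (9, 65), (10, 7)])
v11: WRITE a=68  (a history now [(1, 8), (5, 48), (7, 0), (8, 70), (9, 65), (10, 7), (11, 68)])
v12: WRITE b=23  (b history now [(2, 29), (3, 34), (4, 37), (6, 70), (12, 23)])
READ b @v7: history=[(2, 29), (3, 34), (4, 37), (6, 70), (12, 23)] -> pick v6 -> 70
READ b @v4: history=[(2, 29), (3, 34), (4, 37), (6, 70), (12, 23)] -> pick v4 -> 37
READ a @v3: history=[(1, 8), (5, 48), (7, 0), (8, 70), (9, 65), (10, 7), (11, 68)] -> pick v1 -> 8
v13: WRITE b=63  (b history now [(2, 29), (3, 34), (4, 37), (6, 70), (12, 23), (13, 63)])
READ b @v4: history=[(2, 29), (3, 34), (4, 37), (6, 70), (12, 23), (13, 63)] -> pick v4 -> 37
READ b @v5: history=[(2, 29), (3, 34), (4, 37), (6, 70), (12, 23), (13, 63)] -> pick v4 -> 37
v14: WRITE b=73  (b history now [(2, 29), (3, 34), (4, 37), (6, 70), (12, 23), (13, 63), (14, 73)])
v15: WRITE b=52  (b history now [(2, 29), (3, 34), (4, 37), (6, 70), (12, 23), (13, 63), (14, 73), (15, 52)])

Answer: 29
8
37
48
70
37
8
37
37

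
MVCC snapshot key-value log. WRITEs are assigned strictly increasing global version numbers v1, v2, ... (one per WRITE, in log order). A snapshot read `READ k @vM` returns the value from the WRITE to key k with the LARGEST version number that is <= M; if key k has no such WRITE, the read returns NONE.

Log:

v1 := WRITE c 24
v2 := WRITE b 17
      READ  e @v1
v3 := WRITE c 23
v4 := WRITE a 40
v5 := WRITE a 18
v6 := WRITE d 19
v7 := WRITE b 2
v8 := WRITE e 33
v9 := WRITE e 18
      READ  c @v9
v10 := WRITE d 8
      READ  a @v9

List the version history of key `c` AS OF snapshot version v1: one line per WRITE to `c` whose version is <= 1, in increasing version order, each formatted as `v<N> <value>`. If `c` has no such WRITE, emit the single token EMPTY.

Scan writes for key=c with version <= 1:
  v1 WRITE c 24 -> keep
  v2 WRITE b 17 -> skip
  v3 WRITE c 23 -> drop (> snap)
  v4 WRITE a 40 -> skip
  v5 WRITE a 18 -> skip
  v6 WRITE d 19 -> skip
  v7 WRITE b 2 -> skip
  v8 WRITE e 33 -> skip
  v9 WRITE e 18 -> skip
  v10 WRITE d 8 -> skip
Collected: [(1, 24)]

Answer: v1 24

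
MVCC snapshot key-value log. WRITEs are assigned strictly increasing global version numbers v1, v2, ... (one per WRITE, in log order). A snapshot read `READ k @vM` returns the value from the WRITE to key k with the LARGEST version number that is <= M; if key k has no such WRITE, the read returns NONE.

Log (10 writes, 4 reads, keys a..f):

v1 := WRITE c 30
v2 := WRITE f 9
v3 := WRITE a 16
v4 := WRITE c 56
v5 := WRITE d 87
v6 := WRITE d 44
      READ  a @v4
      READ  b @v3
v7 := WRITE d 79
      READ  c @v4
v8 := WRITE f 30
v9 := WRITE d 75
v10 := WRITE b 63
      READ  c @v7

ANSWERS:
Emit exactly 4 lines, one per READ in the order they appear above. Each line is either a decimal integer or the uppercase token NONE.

Answer: 16
NONE
56
56

Derivation:
v1: WRITE c=30  (c history now [(1, 30)])
v2: WRITE f=9  (f history now [(2, 9)])
v3: WRITE a=16  (a history now [(3, 16)])
v4: WRITE c=56  (c history now [(1, 30), (4, 56)])
v5: WRITE d=87  (d history now [(5, 87)])
v6: WRITE d=44  (d history now [(5, 87), (6, 44)])
READ a @v4: history=[(3, 16)] -> pick v3 -> 16
READ b @v3: history=[] -> no version <= 3 -> NONE
v7: WRITE d=79  (d history now [(5, 87), (6, 44), (7, 79)])
READ c @v4: history=[(1, 30), (4, 56)] -> pick v4 -> 56
v8: WRITE f=30  (f history now [(2, 9), (8, 30)])
v9: WRITE d=75  (d history now [(5, 87), (6, 44), (7, 79), (9, 75)])
v10: WRITE b=63  (b history now [(10, 63)])
READ c @v7: history=[(1, 30), (4, 56)] -> pick v4 -> 56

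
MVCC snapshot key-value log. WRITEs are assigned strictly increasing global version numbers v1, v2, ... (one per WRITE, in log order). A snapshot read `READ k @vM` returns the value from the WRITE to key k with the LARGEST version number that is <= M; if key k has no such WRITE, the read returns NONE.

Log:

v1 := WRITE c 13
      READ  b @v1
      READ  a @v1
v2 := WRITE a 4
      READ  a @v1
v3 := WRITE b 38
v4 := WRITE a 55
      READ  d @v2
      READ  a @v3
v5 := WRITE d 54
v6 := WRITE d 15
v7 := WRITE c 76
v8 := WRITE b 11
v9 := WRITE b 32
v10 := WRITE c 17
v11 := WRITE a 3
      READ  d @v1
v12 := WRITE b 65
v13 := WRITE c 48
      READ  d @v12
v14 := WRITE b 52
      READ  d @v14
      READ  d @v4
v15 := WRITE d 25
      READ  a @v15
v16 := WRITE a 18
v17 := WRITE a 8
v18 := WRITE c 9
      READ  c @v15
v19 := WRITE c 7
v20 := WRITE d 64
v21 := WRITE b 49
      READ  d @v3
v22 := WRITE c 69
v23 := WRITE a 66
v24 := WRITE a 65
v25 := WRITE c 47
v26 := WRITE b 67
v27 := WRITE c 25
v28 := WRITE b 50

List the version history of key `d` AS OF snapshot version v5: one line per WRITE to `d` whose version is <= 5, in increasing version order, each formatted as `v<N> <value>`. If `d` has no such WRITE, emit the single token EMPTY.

Answer: v5 54

Derivation:
Scan writes for key=d with version <= 5:
  v1 WRITE c 13 -> skip
  v2 WRITE a 4 -> skip
  v3 WRITE b 38 -> skip
  v4 WRITE a 55 -> skip
  v5 WRITE d 54 -> keep
  v6 WRITE d 15 -> drop (> snap)
  v7 WRITE c 76 -> skip
  v8 WRITE b 11 -> skip
  v9 WRITE b 32 -> skip
  v10 WRITE c 17 -> skip
  v11 WRITE a 3 -> skip
  v12 WRITE b 65 -> skip
  v13 WRITE c 48 -> skip
  v14 WRITE b 52 -> skip
  v15 WRITE d 25 -> drop (> snap)
  v16 WRITE a 18 -> skip
  v17 WRITE a 8 -> skip
  v18 WRITE c 9 -> skip
  v19 WRITE c 7 -> skip
  v20 WRITE d 64 -> drop (> snap)
  v21 WRITE b 49 -> skip
  v22 WRITE c 69 -> skip
  v23 WRITE a 66 -> skip
  v24 WRITE a 65 -> skip
  v25 WRITE c 47 -> skip
  v26 WRITE b 67 -> skip
  v27 WRITE c 25 -> skip
  v28 WRITE b 50 -> skip
Collected: [(5, 54)]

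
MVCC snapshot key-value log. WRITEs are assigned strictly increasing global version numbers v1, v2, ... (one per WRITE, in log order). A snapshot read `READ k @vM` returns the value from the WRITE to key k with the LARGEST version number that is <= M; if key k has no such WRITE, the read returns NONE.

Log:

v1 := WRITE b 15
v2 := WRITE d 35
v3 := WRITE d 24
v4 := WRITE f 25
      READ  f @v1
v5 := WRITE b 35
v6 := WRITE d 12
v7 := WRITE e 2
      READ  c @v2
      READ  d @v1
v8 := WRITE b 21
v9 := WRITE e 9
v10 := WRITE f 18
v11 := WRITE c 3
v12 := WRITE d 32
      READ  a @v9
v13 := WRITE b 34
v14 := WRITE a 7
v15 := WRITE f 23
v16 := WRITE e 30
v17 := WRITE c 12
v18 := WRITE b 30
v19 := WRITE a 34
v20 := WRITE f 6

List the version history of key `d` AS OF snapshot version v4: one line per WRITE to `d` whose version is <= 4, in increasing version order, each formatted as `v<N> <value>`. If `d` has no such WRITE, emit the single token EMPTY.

Answer: v2 35
v3 24

Derivation:
Scan writes for key=d with version <= 4:
  v1 WRITE b 15 -> skip
  v2 WRITE d 35 -> keep
  v3 WRITE d 24 -> keep
  v4 WRITE f 25 -> skip
  v5 WRITE b 35 -> skip
  v6 WRITE d 12 -> drop (> snap)
  v7 WRITE e 2 -> skip
  v8 WRITE b 21 -> skip
  v9 WRITE e 9 -> skip
  v10 WRITE f 18 -> skip
  v11 WRITE c 3 -> skip
  v12 WRITE d 32 -> drop (> snap)
  v13 WRITE b 34 -> skip
  v14 WRITE a 7 -> skip
  v15 WRITE f 23 -> skip
  v16 WRITE e 30 -> skip
  v17 WRITE c 12 -> skip
  v18 WRITE b 30 -> skip
  v19 WRITE a 34 -> skip
  v20 WRITE f 6 -> skip
Collected: [(2, 35), (3, 24)]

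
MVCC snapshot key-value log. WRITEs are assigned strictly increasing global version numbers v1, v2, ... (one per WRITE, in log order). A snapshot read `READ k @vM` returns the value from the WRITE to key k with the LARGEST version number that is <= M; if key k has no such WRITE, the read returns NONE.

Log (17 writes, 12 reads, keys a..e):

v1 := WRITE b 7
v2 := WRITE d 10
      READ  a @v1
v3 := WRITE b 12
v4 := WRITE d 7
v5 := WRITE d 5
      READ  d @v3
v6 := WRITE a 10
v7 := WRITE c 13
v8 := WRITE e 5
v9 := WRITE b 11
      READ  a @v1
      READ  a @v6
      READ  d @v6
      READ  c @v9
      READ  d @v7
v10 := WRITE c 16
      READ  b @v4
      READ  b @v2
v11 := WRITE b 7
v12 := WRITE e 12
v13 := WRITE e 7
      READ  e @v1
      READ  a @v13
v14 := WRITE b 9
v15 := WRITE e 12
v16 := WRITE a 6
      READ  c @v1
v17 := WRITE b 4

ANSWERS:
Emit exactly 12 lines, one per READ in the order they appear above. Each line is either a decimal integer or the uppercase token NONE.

Answer: NONE
10
NONE
10
5
13
5
12
7
NONE
10
NONE

Derivation:
v1: WRITE b=7  (b history now [(1, 7)])
v2: WRITE d=10  (d history now [(2, 10)])
READ a @v1: history=[] -> no version <= 1 -> NONE
v3: WRITE b=12  (b history now [(1, 7), (3, 12)])
v4: WRITE d=7  (d history now [(2, 10), (4, 7)])
v5: WRITE d=5  (d history now [(2, 10), (4, 7), (5, 5)])
READ d @v3: history=[(2, 10), (4, 7), (5, 5)] -> pick v2 -> 10
v6: WRITE a=10  (a history now [(6, 10)])
v7: WRITE c=13  (c history now [(7, 13)])
v8: WRITE e=5  (e history now [(8, 5)])
v9: WRITE b=11  (b history now [(1, 7), (3, 12), (9, 11)])
READ a @v1: history=[(6, 10)] -> no version <= 1 -> NONE
READ a @v6: history=[(6, 10)] -> pick v6 -> 10
READ d @v6: history=[(2, 10), (4, 7), (5, 5)] -> pick v5 -> 5
READ c @v9: history=[(7, 13)] -> pick v7 -> 13
READ d @v7: history=[(2, 10), (4, 7), (5, 5)] -> pick v5 -> 5
v10: WRITE c=16  (c history now [(7, 13), (10, 16)])
READ b @v4: history=[(1, 7), (3, 12), (9, 11)] -> pick v3 -> 12
READ b @v2: history=[(1, 7), (3, 12), (9, 11)] -> pick v1 -> 7
v11: WRITE b=7  (b history now [(1, 7), (3, 12), (9, 11), (11, 7)])
v12: WRITE e=12  (e history now [(8, 5), (12, 12)])
v13: WRITE e=7  (e history now [(8, 5), (12, 12), (13, 7)])
READ e @v1: history=[(8, 5), (12, 12), (13, 7)] -> no version <= 1 -> NONE
READ a @v13: history=[(6, 10)] -> pick v6 -> 10
v14: WRITE b=9  (b history now [(1, 7), (3, 12), (9, 11), (11, 7), (14, 9)])
v15: WRITE e=12  (e history now [(8, 5), (12, 12), (13, 7), (15, 12)])
v16: WRITE a=6  (a history now [(6, 10), (16, 6)])
READ c @v1: history=[(7, 13), (10, 16)] -> no version <= 1 -> NONE
v17: WRITE b=4  (b history now [(1, 7), (3, 12), (9, 11), (11, 7), (14, 9), (17, 4)])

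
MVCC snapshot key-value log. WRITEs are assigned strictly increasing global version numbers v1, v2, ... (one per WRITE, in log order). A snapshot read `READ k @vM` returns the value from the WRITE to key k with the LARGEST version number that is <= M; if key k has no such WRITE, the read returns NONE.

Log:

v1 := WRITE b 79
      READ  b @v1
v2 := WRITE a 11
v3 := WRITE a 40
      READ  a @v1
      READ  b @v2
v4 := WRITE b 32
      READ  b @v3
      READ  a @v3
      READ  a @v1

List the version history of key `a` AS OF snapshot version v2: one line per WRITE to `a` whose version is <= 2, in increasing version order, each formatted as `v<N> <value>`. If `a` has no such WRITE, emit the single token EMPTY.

Answer: v2 11

Derivation:
Scan writes for key=a with version <= 2:
  v1 WRITE b 79 -> skip
  v2 WRITE a 11 -> keep
  v3 WRITE a 40 -> drop (> snap)
  v4 WRITE b 32 -> skip
Collected: [(2, 11)]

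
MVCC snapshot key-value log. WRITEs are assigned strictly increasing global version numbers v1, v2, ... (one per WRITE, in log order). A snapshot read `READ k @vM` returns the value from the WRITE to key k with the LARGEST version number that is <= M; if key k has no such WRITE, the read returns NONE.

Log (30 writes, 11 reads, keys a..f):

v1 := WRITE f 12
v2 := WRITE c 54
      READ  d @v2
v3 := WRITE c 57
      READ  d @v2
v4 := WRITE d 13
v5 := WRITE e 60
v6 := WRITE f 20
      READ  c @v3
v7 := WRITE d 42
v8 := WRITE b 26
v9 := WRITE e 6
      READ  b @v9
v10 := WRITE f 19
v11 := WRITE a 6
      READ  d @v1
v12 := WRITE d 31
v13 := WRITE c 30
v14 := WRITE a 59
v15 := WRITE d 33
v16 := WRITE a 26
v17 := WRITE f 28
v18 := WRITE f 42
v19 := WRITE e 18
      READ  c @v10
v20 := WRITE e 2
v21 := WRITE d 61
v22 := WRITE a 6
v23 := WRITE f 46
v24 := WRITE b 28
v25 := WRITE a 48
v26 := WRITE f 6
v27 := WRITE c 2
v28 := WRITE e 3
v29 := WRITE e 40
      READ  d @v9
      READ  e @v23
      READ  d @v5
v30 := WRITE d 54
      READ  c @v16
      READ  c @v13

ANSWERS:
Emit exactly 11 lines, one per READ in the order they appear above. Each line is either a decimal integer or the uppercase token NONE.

v1: WRITE f=12  (f history now [(1, 12)])
v2: WRITE c=54  (c history now [(2, 54)])
READ d @v2: history=[] -> no version <= 2 -> NONE
v3: WRITE c=57  (c history now [(2, 54), (3, 57)])
READ d @v2: history=[] -> no version <= 2 -> NONE
v4: WRITE d=13  (d history now [(4, 13)])
v5: WRITE e=60  (e history now [(5, 60)])
v6: WRITE f=20  (f history now [(1, 12), (6, 20)])
READ c @v3: history=[(2, 54), (3, 57)] -> pick v3 -> 57
v7: WRITE d=42  (d history now [(4, 13), (7, 42)])
v8: WRITE b=26  (b history now [(8, 26)])
v9: WRITE e=6  (e history now [(5, 60), (9, 6)])
READ b @v9: history=[(8, 26)] -> pick v8 -> 26
v10: WRITE f=19  (f history now [(1, 12), (6, 20), (10, 19)])
v11: WRITE a=6  (a history now [(11, 6)])
READ d @v1: history=[(4, 13), (7, 42)] -> no version <= 1 -> NONE
v12: WRITE d=31  (d history now [(4, 13), (7, 42), (12, 31)])
v13: WRITE c=30  (c history now [(2, 54), (3, 57), (13, 30)])
v14: WRITE a=59  (a history now [(11, 6), (14, 59)])
v15: WRITE d=33  (d history now [(4, 13), (7, 42), (12, 31), (15, 33)])
v16: WRITE a=26  (a history now [(11, 6), (14, 59), (16, 26)])
v17: WRITE f=28  (f history now [(1, 12), (6, 20), (10, 19), (17, 28)])
v18: WRITE f=42  (f history now [(1, 12), (6, 20), (10, 19), (17, 28), (18, 42)])
v19: WRITE e=18  (e history now [(5, 60), (9, 6), (19, 18)])
READ c @v10: history=[(2, 54), (3, 57), (13, 30)] -> pick v3 -> 57
v20: WRITE e=2  (e history now [(5, 60), (9, 6), (19, 18), (20, 2)])
v21: WRITE d=61  (d history now [(4, 13), (7, 42), (12, 31), (15, 33), (21, 61)])
v22: WRITE a=6  (a history now [(11, 6), (14, 59), (16, 26), (22, 6)])
v23: WRITE f=46  (f history now [(1, 12), (6, 20), (10, 19), (17, 28), (18, 42), (23, 46)])
v24: WRITE b=28  (b history now [(8, 26), (24, 28)])
v25: WRITE a=48  (a history now [(11, 6), (14, 59), (16, 26), (22, 6), (25, 48)])
v26: WRITE f=6  (f history now [(1, 12), (6, 20), (10, 19), (17, 28), (18, 42), (23, 46), (26, 6)])
v27: WRITE c=2  (c history now [(2, 54), (3, 57), (13, 30), (27, 2)])
v28: WRITE e=3  (e history now [(5, 60), (9, 6), (19, 18), (20, 2), (28, 3)])
v29: WRITE e=40  (e history now [(5, 60), (9, 6), (19, 18), (20, 2), (28, 3), (29, 40)])
READ d @v9: history=[(4, 13), (7, 42), (12, 31), (15, 33), (21, 61)] -> pick v7 -> 42
READ e @v23: history=[(5, 60), (9, 6), (19, 18), (20, 2), (28, 3), (29, 40)] -> pick v20 -> 2
READ d @v5: history=[(4, 13), (7, 42), (12, 31), (15, 33), (21, 61)] -> pick v4 -> 13
v30: WRITE d=54  (d history now [(4, 13), (7, 42), (12, 31), (15, 33), (21, 61), (30, 54)])
READ c @v16: history=[(2, 54), (3, 57), (13, 30), (27, 2)] -> pick v13 -> 30
READ c @v13: history=[(2, 54), (3, 57), (13, 30), (27, 2)] -> pick v13 -> 30

Answer: NONE
NONE
57
26
NONE
57
42
2
13
30
30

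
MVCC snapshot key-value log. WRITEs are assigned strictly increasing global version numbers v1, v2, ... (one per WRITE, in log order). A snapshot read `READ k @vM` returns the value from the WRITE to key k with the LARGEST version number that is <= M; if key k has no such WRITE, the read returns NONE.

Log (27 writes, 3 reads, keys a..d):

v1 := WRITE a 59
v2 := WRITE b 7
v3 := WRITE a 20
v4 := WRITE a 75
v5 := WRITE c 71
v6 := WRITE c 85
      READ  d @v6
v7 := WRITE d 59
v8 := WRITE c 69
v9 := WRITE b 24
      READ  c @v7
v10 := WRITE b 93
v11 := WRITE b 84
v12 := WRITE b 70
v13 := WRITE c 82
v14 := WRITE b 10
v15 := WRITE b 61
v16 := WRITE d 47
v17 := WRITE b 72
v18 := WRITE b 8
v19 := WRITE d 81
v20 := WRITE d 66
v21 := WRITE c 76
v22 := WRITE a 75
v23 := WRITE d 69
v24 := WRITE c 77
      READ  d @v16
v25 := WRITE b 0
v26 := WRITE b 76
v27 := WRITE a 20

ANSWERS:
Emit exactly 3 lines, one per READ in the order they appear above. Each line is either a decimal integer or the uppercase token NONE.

v1: WRITE a=59  (a history now [(1, 59)])
v2: WRITE b=7  (b history now [(2, 7)])
v3: WRITE a=20  (a history now [(1, 59), (3, 20)])
v4: WRITE a=75  (a history now [(1, 59), (3, 20), (4, 75)])
v5: WRITE c=71  (c history now [(5, 71)])
v6: WRITE c=85  (c history now [(5, 71), (6, 85)])
READ d @v6: history=[] -> no version <= 6 -> NONE
v7: WRITE d=59  (d history now [(7, 59)])
v8: WRITE c=69  (c history now [(5, 71), (6, 85), (8, 69)])
v9: WRITE b=24  (b history now [(2, 7), (9, 24)])
READ c @v7: history=[(5, 71), (6, 85), (8, 69)] -> pick v6 -> 85
v10: WRITE b=93  (b history now [(2, 7), (9, 24), (10, 93)])
v11: WRITE b=84  (b history now [(2, 7), (9, 24), (10, 93), (11, 84)])
v12: WRITE b=70  (b history now [(2, 7), (9, 24), (10, 93), (11, 84), (12, 70)])
v13: WRITE c=82  (c history now [(5, 71), (6, 85), (8, 69), (13, 82)])
v14: WRITE b=10  (b history now [(2, 7), (9, 24), (10, 93), (11, 84), (12, 70), (14, 10)])
v15: WRITE b=61  (b history now [(2, 7), (9, 24), (10, 93), (11, 84), (12, 70), (14, 10), (15, 61)])
v16: WRITE d=47  (d history now [(7, 59), (16, 47)])
v17: WRITE b=72  (b history now [(2, 7), (9, 24), (10, 93), (11, 84), (12, 70), (14, 10), (15, 61), (17, 72)])
v18: WRITE b=8  (b history now [(2, 7), (9, 24), (10, 93), (11, 84), (12, 70), (14, 10), (15, 61), (17, 72), (18, 8)])
v19: WRITE d=81  (d history now [(7, 59), (16, 47), (19, 81)])
v20: WRITE d=66  (d history now [(7, 59), (16, 47), (19, 81), (20, 66)])
v21: WRITE c=76  (c history now [(5, 71), (6, 85), (8, 69), (13, 82), (21, 76)])
v22: WRITE a=75  (a history now [(1, 59), (3, 20), (4, 75), (22, 75)])
v23: WRITE d=69  (d history now [(7, 59), (16, 47), (19, 81), (20, 66), (23, 69)])
v24: WRITE c=77  (c history now [(5, 71), (6, 85), (8, 69), (13, 82), (21, 76), (24, 77)])
READ d @v16: history=[(7, 59), (16, 47), (19, 81), (20, 66), (23, 69)] -> pick v16 -> 47
v25: WRITE b=0  (b history now [(2, 7), (9, 24), (10, 93), (11, 84), (12, 70), (14, 10), (15, 61), (17, 72), (18, 8), (25, 0)])
v26: WRITE b=76  (b history now [(2, 7), (9, 24), (10, 93), (11, 84), (12, 70), (14, 10), (15, 61), (17, 72), (18, 8), (25, 0), (26, 76)])
v27: WRITE a=20  (a history now [(1, 59), (3, 20), (4, 75), (22, 75), (27, 20)])

Answer: NONE
85
47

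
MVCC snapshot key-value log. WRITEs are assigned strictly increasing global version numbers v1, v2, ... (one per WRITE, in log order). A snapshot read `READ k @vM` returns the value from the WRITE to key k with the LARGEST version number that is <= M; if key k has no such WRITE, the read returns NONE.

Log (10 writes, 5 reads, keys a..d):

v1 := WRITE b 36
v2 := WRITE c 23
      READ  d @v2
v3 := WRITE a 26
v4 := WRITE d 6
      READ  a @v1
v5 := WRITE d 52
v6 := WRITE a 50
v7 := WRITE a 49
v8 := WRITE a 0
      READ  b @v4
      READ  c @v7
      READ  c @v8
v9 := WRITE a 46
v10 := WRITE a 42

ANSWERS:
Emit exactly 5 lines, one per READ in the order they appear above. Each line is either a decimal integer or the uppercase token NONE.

Answer: NONE
NONE
36
23
23

Derivation:
v1: WRITE b=36  (b history now [(1, 36)])
v2: WRITE c=23  (c history now [(2, 23)])
READ d @v2: history=[] -> no version <= 2 -> NONE
v3: WRITE a=26  (a history now [(3, 26)])
v4: WRITE d=6  (d history now [(4, 6)])
READ a @v1: history=[(3, 26)] -> no version <= 1 -> NONE
v5: WRITE d=52  (d history now [(4, 6), (5, 52)])
v6: WRITE a=50  (a history now [(3, 26), (6, 50)])
v7: WRITE a=49  (a history now [(3, 26), (6, 50), (7, 49)])
v8: WRITE a=0  (a history now [(3, 26), (6, 50), (7, 49), (8, 0)])
READ b @v4: history=[(1, 36)] -> pick v1 -> 36
READ c @v7: history=[(2, 23)] -> pick v2 -> 23
READ c @v8: history=[(2, 23)] -> pick v2 -> 23
v9: WRITE a=46  (a history now [(3, 26), (6, 50), (7, 49), (8, 0), (9, 46)])
v10: WRITE a=42  (a history now [(3, 26), (6, 50), (7, 49), (8, 0), (9, 46), (10, 42)])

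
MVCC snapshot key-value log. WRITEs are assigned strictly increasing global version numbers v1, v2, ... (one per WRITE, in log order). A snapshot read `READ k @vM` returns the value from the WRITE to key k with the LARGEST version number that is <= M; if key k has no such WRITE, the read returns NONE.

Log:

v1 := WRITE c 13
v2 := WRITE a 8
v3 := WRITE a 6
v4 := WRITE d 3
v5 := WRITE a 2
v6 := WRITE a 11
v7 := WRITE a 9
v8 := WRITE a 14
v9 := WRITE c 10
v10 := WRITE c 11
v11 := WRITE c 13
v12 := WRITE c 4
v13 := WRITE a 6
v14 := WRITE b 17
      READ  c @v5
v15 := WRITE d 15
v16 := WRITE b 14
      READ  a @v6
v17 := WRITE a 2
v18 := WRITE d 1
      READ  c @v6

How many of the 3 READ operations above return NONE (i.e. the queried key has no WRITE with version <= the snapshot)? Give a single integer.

Answer: 0

Derivation:
v1: WRITE c=13  (c history now [(1, 13)])
v2: WRITE a=8  (a history now [(2, 8)])
v3: WRITE a=6  (a history now [(2, 8), (3, 6)])
v4: WRITE d=3  (d history now [(4, 3)])
v5: WRITE a=2  (a history now [(2, 8), (3, 6), (5, 2)])
v6: WRITE a=11  (a history now [(2, 8), (3, 6), (5, 2), (6, 11)])
v7: WRITE a=9  (a history now [(2, 8), (3, 6), (5, 2), (6, 11), (7, 9)])
v8: WRITE a=14  (a history now [(2, 8), (3, 6), (5, 2), (6, 11), (7, 9), (8, 14)])
v9: WRITE c=10  (c history now [(1, 13), (9, 10)])
v10: WRITE c=11  (c history now [(1, 13), (9, 10), (10, 11)])
v11: WRITE c=13  (c history now [(1, 13), (9, 10), (10, 11), (11, 13)])
v12: WRITE c=4  (c history now [(1, 13), (9, 10), (10, 11), (11, 13), (12, 4)])
v13: WRITE a=6  (a history now [(2, 8), (3, 6), (5, 2), (6, 11), (7, 9), (8, 14), (13, 6)])
v14: WRITE b=17  (b history now [(14, 17)])
READ c @v5: history=[(1, 13), (9, 10), (10, 11), (11, 13), (12, 4)] -> pick v1 -> 13
v15: WRITE d=15  (d history now [(4, 3), (15, 15)])
v16: WRITE b=14  (b history now [(14, 17), (16, 14)])
READ a @v6: history=[(2, 8), (3, 6), (5, 2), (6, 11), (7, 9), (8, 14), (13, 6)] -> pick v6 -> 11
v17: WRITE a=2  (a history now [(2, 8), (3, 6), (5, 2), (6, 11), (7, 9), (8, 14), (13, 6), (17, 2)])
v18: WRITE d=1  (d history now [(4, 3), (15, 15), (18, 1)])
READ c @v6: history=[(1, 13), (9, 10), (10, 11), (11, 13), (12, 4)] -> pick v1 -> 13
Read results in order: ['13', '11', '13']
NONE count = 0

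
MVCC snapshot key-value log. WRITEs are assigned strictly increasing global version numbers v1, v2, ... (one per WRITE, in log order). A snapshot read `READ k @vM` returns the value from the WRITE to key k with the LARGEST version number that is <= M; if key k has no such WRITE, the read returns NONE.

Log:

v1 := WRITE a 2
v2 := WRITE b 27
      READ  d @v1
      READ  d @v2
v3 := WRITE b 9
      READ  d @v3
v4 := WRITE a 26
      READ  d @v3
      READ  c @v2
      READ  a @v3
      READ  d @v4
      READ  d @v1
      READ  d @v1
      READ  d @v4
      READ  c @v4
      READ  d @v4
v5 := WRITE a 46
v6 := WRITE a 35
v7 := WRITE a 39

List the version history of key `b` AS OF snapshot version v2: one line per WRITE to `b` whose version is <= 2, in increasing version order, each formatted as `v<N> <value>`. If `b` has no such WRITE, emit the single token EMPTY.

Answer: v2 27

Derivation:
Scan writes for key=b with version <= 2:
  v1 WRITE a 2 -> skip
  v2 WRITE b 27 -> keep
  v3 WRITE b 9 -> drop (> snap)
  v4 WRITE a 26 -> skip
  v5 WRITE a 46 -> skip
  v6 WRITE a 35 -> skip
  v7 WRITE a 39 -> skip
Collected: [(2, 27)]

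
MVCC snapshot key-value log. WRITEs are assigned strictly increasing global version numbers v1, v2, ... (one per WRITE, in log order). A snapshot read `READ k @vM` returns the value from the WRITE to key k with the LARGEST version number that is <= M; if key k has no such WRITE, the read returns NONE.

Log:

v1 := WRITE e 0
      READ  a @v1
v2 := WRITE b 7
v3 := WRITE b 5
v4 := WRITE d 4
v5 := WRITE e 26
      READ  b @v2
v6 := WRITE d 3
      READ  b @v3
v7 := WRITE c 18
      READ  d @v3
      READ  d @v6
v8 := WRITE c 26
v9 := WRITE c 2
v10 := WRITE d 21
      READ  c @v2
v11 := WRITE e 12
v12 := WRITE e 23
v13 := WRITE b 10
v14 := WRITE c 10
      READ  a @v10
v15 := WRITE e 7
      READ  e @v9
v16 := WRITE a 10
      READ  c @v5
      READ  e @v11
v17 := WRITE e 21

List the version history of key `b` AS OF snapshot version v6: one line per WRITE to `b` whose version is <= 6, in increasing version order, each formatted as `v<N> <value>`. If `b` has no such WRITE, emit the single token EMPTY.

Answer: v2 7
v3 5

Derivation:
Scan writes for key=b with version <= 6:
  v1 WRITE e 0 -> skip
  v2 WRITE b 7 -> keep
  v3 WRITE b 5 -> keep
  v4 WRITE d 4 -> skip
  v5 WRITE e 26 -> skip
  v6 WRITE d 3 -> skip
  v7 WRITE c 18 -> skip
  v8 WRITE c 26 -> skip
  v9 WRITE c 2 -> skip
  v10 WRITE d 21 -> skip
  v11 WRITE e 12 -> skip
  v12 WRITE e 23 -> skip
  v13 WRITE b 10 -> drop (> snap)
  v14 WRITE c 10 -> skip
  v15 WRITE e 7 -> skip
  v16 WRITE a 10 -> skip
  v17 WRITE e 21 -> skip
Collected: [(2, 7), (3, 5)]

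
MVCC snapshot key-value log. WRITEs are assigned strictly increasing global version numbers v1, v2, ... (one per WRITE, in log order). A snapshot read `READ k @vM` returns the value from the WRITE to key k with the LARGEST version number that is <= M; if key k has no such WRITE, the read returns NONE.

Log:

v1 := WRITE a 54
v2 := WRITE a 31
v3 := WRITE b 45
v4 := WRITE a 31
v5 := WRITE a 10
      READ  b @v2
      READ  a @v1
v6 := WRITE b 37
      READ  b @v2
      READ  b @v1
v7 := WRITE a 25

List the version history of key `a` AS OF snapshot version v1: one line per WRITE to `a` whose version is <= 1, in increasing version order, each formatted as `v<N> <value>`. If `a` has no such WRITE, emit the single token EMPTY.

Answer: v1 54

Derivation:
Scan writes for key=a with version <= 1:
  v1 WRITE a 54 -> keep
  v2 WRITE a 31 -> drop (> snap)
  v3 WRITE b 45 -> skip
  v4 WRITE a 31 -> drop (> snap)
  v5 WRITE a 10 -> drop (> snap)
  v6 WRITE b 37 -> skip
  v7 WRITE a 25 -> drop (> snap)
Collected: [(1, 54)]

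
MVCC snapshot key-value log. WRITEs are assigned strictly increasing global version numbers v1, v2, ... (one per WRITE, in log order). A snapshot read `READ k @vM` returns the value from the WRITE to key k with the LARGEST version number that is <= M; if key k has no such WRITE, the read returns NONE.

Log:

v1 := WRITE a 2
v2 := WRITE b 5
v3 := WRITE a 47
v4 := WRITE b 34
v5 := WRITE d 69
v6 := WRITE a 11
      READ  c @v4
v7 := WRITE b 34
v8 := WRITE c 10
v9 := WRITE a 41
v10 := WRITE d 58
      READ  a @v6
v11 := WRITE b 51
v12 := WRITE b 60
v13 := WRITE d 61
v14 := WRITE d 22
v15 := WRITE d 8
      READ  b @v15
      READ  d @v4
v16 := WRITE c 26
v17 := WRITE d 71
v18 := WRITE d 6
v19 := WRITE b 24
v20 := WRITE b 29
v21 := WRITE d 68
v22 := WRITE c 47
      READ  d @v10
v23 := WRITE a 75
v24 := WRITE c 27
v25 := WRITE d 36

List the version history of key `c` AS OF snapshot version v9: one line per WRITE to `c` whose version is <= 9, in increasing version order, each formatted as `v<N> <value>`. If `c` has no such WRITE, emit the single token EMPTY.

Scan writes for key=c with version <= 9:
  v1 WRITE a 2 -> skip
  v2 WRITE b 5 -> skip
  v3 WRITE a 47 -> skip
  v4 WRITE b 34 -> skip
  v5 WRITE d 69 -> skip
  v6 WRITE a 11 -> skip
  v7 WRITE b 34 -> skip
  v8 WRITE c 10 -> keep
  v9 WRITE a 41 -> skip
  v10 WRITE d 58 -> skip
  v11 WRITE b 51 -> skip
  v12 WRITE b 60 -> skip
  v13 WRITE d 61 -> skip
  v14 WRITE d 22 -> skip
  v15 WRITE d 8 -> skip
  v16 WRITE c 26 -> drop (> snap)
  v17 WRITE d 71 -> skip
  v18 WRITE d 6 -> skip
  v19 WRITE b 24 -> skip
  v20 WRITE b 29 -> skip
  v21 WRITE d 68 -> skip
  v22 WRITE c 47 -> drop (> snap)
  v23 WRITE a 75 -> skip
  v24 WRITE c 27 -> drop (> snap)
  v25 WRITE d 36 -> skip
Collected: [(8, 10)]

Answer: v8 10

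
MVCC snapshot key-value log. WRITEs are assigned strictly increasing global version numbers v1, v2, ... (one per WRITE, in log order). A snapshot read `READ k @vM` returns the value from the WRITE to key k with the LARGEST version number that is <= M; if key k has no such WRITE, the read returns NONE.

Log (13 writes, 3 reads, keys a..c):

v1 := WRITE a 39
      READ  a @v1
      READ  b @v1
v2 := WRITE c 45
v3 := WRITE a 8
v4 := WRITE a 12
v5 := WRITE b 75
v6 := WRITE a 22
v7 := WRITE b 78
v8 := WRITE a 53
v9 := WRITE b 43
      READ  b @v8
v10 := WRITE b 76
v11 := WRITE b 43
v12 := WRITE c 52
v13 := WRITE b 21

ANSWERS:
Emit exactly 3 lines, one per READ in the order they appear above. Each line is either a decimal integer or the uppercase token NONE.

Answer: 39
NONE
78

Derivation:
v1: WRITE a=39  (a history now [(1, 39)])
READ a @v1: history=[(1, 39)] -> pick v1 -> 39
READ b @v1: history=[] -> no version <= 1 -> NONE
v2: WRITE c=45  (c history now [(2, 45)])
v3: WRITE a=8  (a history now [(1, 39), (3, 8)])
v4: WRITE a=12  (a history now [(1, 39), (3, 8), (4, 12)])
v5: WRITE b=75  (b history now [(5, 75)])
v6: WRITE a=22  (a history now [(1, 39), (3, 8), (4, 12), (6, 22)])
v7: WRITE b=78  (b history now [(5, 75), (7, 78)])
v8: WRITE a=53  (a history now [(1, 39), (3, 8), (4, 12), (6, 22), (8, 53)])
v9: WRITE b=43  (b history now [(5, 75), (7, 78), (9, 43)])
READ b @v8: history=[(5, 75), (7, 78), (9, 43)] -> pick v7 -> 78
v10: WRITE b=76  (b history now [(5, 75), (7, 78), (9, 43), (10, 76)])
v11: WRITE b=43  (b history now [(5, 75), (7, 78), (9, 43), (10, 76), (11, 43)])
v12: WRITE c=52  (c history now [(2, 45), (12, 52)])
v13: WRITE b=21  (b history now [(5, 75), (7, 78), (9, 43), (10, 76), (11, 43), (13, 21)])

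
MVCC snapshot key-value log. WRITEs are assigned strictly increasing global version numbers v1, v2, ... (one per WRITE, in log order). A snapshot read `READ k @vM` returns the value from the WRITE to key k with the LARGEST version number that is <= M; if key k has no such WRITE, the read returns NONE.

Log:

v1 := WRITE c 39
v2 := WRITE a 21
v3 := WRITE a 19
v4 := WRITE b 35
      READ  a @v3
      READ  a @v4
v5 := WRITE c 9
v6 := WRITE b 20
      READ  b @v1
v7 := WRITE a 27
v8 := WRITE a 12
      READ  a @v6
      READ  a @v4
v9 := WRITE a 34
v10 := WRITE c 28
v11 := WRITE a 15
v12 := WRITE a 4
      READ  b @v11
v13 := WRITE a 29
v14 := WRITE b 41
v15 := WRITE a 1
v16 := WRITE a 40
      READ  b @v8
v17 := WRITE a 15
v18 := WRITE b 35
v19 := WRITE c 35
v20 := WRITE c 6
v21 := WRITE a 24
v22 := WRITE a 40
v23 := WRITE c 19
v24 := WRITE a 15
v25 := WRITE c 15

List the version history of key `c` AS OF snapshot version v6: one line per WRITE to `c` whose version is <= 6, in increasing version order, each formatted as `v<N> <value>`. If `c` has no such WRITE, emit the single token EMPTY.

Scan writes for key=c with version <= 6:
  v1 WRITE c 39 -> keep
  v2 WRITE a 21 -> skip
  v3 WRITE a 19 -> skip
  v4 WRITE b 35 -> skip
  v5 WRITE c 9 -> keep
  v6 WRITE b 20 -> skip
  v7 WRITE a 27 -> skip
  v8 WRITE a 12 -> skip
  v9 WRITE a 34 -> skip
  v10 WRITE c 28 -> drop (> snap)
  v11 WRITE a 15 -> skip
  v12 WRITE a 4 -> skip
  v13 WRITE a 29 -> skip
  v14 WRITE b 41 -> skip
  v15 WRITE a 1 -> skip
  v16 WRITE a 40 -> skip
  v17 WRITE a 15 -> skip
  v18 WRITE b 35 -> skip
  v19 WRITE c 35 -> drop (> snap)
  v20 WRITE c 6 -> drop (> snap)
  v21 WRITE a 24 -> skip
  v22 WRITE a 40 -> skip
  v23 WRITE c 19 -> drop (> snap)
  v24 WRITE a 15 -> skip
  v25 WRITE c 15 -> drop (> snap)
Collected: [(1, 39), (5, 9)]

Answer: v1 39
v5 9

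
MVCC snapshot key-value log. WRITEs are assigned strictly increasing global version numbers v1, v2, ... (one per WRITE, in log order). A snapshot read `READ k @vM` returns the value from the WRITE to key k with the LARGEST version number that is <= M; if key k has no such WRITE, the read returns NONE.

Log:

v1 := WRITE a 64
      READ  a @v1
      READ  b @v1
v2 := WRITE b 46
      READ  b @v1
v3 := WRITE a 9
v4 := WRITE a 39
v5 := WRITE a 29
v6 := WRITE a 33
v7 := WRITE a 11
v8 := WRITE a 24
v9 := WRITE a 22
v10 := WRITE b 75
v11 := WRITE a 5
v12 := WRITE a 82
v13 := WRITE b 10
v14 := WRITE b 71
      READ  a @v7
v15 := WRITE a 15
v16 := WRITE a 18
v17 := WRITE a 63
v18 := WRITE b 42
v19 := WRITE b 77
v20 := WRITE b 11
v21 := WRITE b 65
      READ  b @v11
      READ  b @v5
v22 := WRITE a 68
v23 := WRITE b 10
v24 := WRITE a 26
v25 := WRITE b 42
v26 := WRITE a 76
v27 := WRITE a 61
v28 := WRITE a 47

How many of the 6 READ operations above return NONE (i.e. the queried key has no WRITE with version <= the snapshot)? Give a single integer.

Answer: 2

Derivation:
v1: WRITE a=64  (a history now [(1, 64)])
READ a @v1: history=[(1, 64)] -> pick v1 -> 64
READ b @v1: history=[] -> no version <= 1 -> NONE
v2: WRITE b=46  (b history now [(2, 46)])
READ b @v1: history=[(2, 46)] -> no version <= 1 -> NONE
v3: WRITE a=9  (a history now [(1, 64), (3, 9)])
v4: WRITE a=39  (a history now [(1, 64), (3, 9), (4, 39)])
v5: WRITE a=29  (a history now [(1, 64), (3, 9), (4, 39), (5, 29)])
v6: WRITE a=33  (a history now [(1, 64), (3, 9), (4, 39), (5, 29), (6, 33)])
v7: WRITE a=11  (a history now [(1, 64), (3, 9), (4, 39), (5, 29), (6, 33), (7, 11)])
v8: WRITE a=24  (a history now [(1, 64), (3, 9), (4, 39), (5, 29), (6, 33), (7, 11), (8, 24)])
v9: WRITE a=22  (a history now [(1, 64), (3, 9), (4, 39), (5, 29), (6, 33), (7, 11), (8, 24), (9, 22)])
v10: WRITE b=75  (b history now [(2, 46), (10, 75)])
v11: WRITE a=5  (a history now [(1, 64), (3, 9), (4, 39), (5, 29), (6, 33), (7, 11), (8, 24), (9, 22), (11, 5)])
v12: WRITE a=82  (a history now [(1, 64), (3, 9), (4, 39), (5, 29), (6, 33), (7, 11), (8, 24), (9, 22), (11, 5), (12, 82)])
v13: WRITE b=10  (b history now [(2, 46), (10, 75), (13, 10)])
v14: WRITE b=71  (b history now [(2, 46), (10, 75), (13, 10), (14, 71)])
READ a @v7: history=[(1, 64), (3, 9), (4, 39), (5, 29), (6, 33), (7, 11), (8, 24), (9, 22), (11, 5), (12, 82)] -> pick v7 -> 11
v15: WRITE a=15  (a history now [(1, 64), (3, 9), (4, 39), (5, 29), (6, 33), (7, 11), (8, 24), (9, 22), (11, 5), (12, 82), (15, 15)])
v16: WRITE a=18  (a history now [(1, 64), (3, 9), (4, 39), (5, 29), (6, 33), (7, 11), (8, 24), (9, 22), (11, 5), (12, 82), (15, 15), (16, 18)])
v17: WRITE a=63  (a history now [(1, 64), (3, 9), (4, 39), (5, 29), (6, 33), (7, 11), (8, 24), (9, 22), (11, 5), (12, 82), (15, 15), (16, 18), (17, 63)])
v18: WRITE b=42  (b history now [(2, 46), (10, 75), (13, 10), (14, 71), (18, 42)])
v19: WRITE b=77  (b history now [(2, 46), (10, 75), (13, 10), (14, 71), (18, 42), (19, 77)])
v20: WRITE b=11  (b history now [(2, 46), (10, 75), (13, 10), (14, 71), (18, 42), (19, 77), (20, 11)])
v21: WRITE b=65  (b history now [(2, 46), (10, 75), (13, 10), (14, 71), (18, 42), (19, 77), (20, 11), (21, 65)])
READ b @v11: history=[(2, 46), (10, 75), (13, 10), (14, 71), (18, 42), (19, 77), (20, 11), (21, 65)] -> pick v10 -> 75
READ b @v5: history=[(2, 46), (10, 75), (13, 10), (14, 71), (18, 42), (19, 77), (20, 11), (21, 65)] -> pick v2 -> 46
v22: WRITE a=68  (a history now [(1, 64), (3, 9), (4, 39), (5, 29), (6, 33), (7, 11), (8, 24), (9, 22), (11, 5), (12, 82), (15, 15), (16, 18), (17, 63), (22, 68)])
v23: WRITE b=10  (b history now [(2, 46), (10, 75), (13, 10), (14, 71), (18, 42), (19, 77), (20, 11), (21, 65), (23, 10)])
v24: WRITE a=26  (a history now [(1, 64), (3, 9), (4, 39), (5, 29), (6, 33), (7, 11), (8, 24), (9, 22), (11, 5), (12, 82), (15, 15), (16, 18), (17, 63), (22, 68), (24, 26)])
v25: WRITE b=42  (b history now [(2, 46), (10, 75), (13, 10), (14, 71), (18, 42), (19, 77), (20, 11), (21, 65), (23, 10), (25, 42)])
v26: WRITE a=76  (a history now [(1, 64), (3, 9), (4, 39), (5, 29), (6, 33), (7, 11), (8, 24), (9, 22), (11, 5), (12, 82), (15, 15), (16, 18), (17, 63), (22, 68), (24, 26), (26, 76)])
v27: WRITE a=61  (a history now [(1, 64), (3, 9), (4, 39), (5, 29), (6, 33), (7, 11), (8, 24), (9, 22), (11, 5), (12, 82), (15, 15), (16, 18), (17, 63), (22, 68), (24, 26), (26, 76), (27, 61)])
v28: WRITE a=47  (a history now [(1, 64), (3, 9), (4, 39), (5, 29), (6, 33), (7, 11), (8, 24), (9, 22), (11, 5), (12, 82), (15, 15), (16, 18), (17, 63), (22, 68), (24, 26), (26, 76), (27, 61), (28, 47)])
Read results in order: ['64', 'NONE', 'NONE', '11', '75', '46']
NONE count = 2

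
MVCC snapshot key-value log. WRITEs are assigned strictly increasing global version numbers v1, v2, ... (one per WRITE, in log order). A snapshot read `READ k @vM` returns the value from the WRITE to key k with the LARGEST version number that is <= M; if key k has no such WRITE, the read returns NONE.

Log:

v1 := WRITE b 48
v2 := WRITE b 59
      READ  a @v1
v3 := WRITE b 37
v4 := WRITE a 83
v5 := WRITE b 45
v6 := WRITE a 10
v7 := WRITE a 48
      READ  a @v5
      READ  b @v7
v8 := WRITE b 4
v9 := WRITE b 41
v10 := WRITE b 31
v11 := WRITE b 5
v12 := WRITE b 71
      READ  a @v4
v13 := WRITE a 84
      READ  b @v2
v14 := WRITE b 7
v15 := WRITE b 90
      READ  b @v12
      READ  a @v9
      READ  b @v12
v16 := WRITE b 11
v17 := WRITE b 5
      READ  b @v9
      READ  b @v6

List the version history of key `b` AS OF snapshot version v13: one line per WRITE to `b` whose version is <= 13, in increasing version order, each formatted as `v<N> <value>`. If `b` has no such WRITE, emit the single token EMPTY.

Answer: v1 48
v2 59
v3 37
v5 45
v8 4
v9 41
v10 31
v11 5
v12 71

Derivation:
Scan writes for key=b with version <= 13:
  v1 WRITE b 48 -> keep
  v2 WRITE b 59 -> keep
  v3 WRITE b 37 -> keep
  v4 WRITE a 83 -> skip
  v5 WRITE b 45 -> keep
  v6 WRITE a 10 -> skip
  v7 WRITE a 48 -> skip
  v8 WRITE b 4 -> keep
  v9 WRITE b 41 -> keep
  v10 WRITE b 31 -> keep
  v11 WRITE b 5 -> keep
  v12 WRITE b 71 -> keep
  v13 WRITE a 84 -> skip
  v14 WRITE b 7 -> drop (> snap)
  v15 WRITE b 90 -> drop (> snap)
  v16 WRITE b 11 -> drop (> snap)
  v17 WRITE b 5 -> drop (> snap)
Collected: [(1, 48), (2, 59), (3, 37), (5, 45), (8, 4), (9, 41), (10, 31), (11, 5), (12, 71)]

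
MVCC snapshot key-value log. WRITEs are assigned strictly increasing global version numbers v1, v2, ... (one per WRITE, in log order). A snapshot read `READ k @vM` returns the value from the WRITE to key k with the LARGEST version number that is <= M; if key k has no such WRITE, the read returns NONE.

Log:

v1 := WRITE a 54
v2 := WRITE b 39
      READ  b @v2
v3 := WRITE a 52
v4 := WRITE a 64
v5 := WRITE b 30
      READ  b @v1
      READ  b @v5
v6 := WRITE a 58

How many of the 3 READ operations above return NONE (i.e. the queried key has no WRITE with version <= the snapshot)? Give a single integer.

Answer: 1

Derivation:
v1: WRITE a=54  (a history now [(1, 54)])
v2: WRITE b=39  (b history now [(2, 39)])
READ b @v2: history=[(2, 39)] -> pick v2 -> 39
v3: WRITE a=52  (a history now [(1, 54), (3, 52)])
v4: WRITE a=64  (a history now [(1, 54), (3, 52), (4, 64)])
v5: WRITE b=30  (b history now [(2, 39), (5, 30)])
READ b @v1: history=[(2, 39), (5, 30)] -> no version <= 1 -> NONE
READ b @v5: history=[(2, 39), (5, 30)] -> pick v5 -> 30
v6: WRITE a=58  (a history now [(1, 54), (3, 52), (4, 64), (6, 58)])
Read results in order: ['39', 'NONE', '30']
NONE count = 1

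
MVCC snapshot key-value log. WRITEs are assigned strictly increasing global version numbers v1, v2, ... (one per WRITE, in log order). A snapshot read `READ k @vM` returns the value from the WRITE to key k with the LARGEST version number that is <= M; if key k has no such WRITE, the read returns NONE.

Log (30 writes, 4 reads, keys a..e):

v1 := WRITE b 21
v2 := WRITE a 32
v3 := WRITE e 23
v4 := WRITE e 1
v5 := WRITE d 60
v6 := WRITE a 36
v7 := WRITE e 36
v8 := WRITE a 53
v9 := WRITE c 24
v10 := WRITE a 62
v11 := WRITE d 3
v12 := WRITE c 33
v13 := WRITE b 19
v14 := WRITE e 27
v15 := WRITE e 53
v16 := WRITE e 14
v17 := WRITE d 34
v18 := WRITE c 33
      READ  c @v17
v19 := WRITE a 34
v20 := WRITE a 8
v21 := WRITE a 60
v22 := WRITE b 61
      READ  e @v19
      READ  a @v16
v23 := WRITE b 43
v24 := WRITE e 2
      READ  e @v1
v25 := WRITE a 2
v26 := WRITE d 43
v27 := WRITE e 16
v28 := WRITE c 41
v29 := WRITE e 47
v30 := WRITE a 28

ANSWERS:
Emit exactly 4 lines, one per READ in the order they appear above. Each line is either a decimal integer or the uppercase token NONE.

v1: WRITE b=21  (b history now [(1, 21)])
v2: WRITE a=32  (a history now [(2, 32)])
v3: WRITE e=23  (e history now [(3, 23)])
v4: WRITE e=1  (e history now [(3, 23), (4, 1)])
v5: WRITE d=60  (d history now [(5, 60)])
v6: WRITE a=36  (a history now [(2, 32), (6, 36)])
v7: WRITE e=36  (e history now [(3, 23), (4, 1), (7, 36)])
v8: WRITE a=53  (a history now [(2, 32), (6, 36), (8, 53)])
v9: WRITE c=24  (c history now [(9, 24)])
v10: WRITE a=62  (a history now [(2, 32), (6, 36), (8, 53), (10, 62)])
v11: WRITE d=3  (d history now [(5, 60), (11, 3)])
v12: WRITE c=33  (c history now [(9, 24), (12, 33)])
v13: WRITE b=19  (b history now [(1, 21), (13, 19)])
v14: WRITE e=27  (e history now [(3, 23), (4, 1), (7, 36), (14, 27)])
v15: WRITE e=53  (e history now [(3, 23), (4, 1), (7, 36), (14, 27), (15, 53)])
v16: WRITE e=14  (e history now [(3, 23), (4, 1), (7, 36), (14, 27), (15, 53), (16, 14)])
v17: WRITE d=34  (d history now [(5, 60), (11, 3), (17, 34)])
v18: WRITE c=33  (c history now [(9, 24), (12, 33), (18, 33)])
READ c @v17: history=[(9, 24), (12, 33), (18, 33)] -> pick v12 -> 33
v19: WRITE a=34  (a history now [(2, 32), (6, 36), (8, 53), (10, 62), (19, 34)])
v20: WRITE a=8  (a history now [(2, 32), (6, 36), (8, 53), (10, 62), (19, 34), (20, 8)])
v21: WRITE a=60  (a history now [(2, 32), (6, 36), (8, 53), (10, 62), (19, 34), (20, 8), (21, 60)])
v22: WRITE b=61  (b history now [(1, 21), (13, 19), (22, 61)])
READ e @v19: history=[(3, 23), (4, 1), (7, 36), (14, 27), (15, 53), (16, 14)] -> pick v16 -> 14
READ a @v16: history=[(2, 32), (6, 36), (8, 53), (10, 62), (19, 34), (20, 8), (21, 60)] -> pick v10 -> 62
v23: WRITE b=43  (b history now [(1, 21), (13, 19), (22, 61), (23, 43)])
v24: WRITE e=2  (e history now [(3, 23), (4, 1), (7, 36), (14, 27), (15, 53), (16, 14), (24, 2)])
READ e @v1: history=[(3, 23), (4, 1), (7, 36), (14, 27), (15, 53), (16, 14), (24, 2)] -> no version <= 1 -> NONE
v25: WRITE a=2  (a history now [(2, 32), (6, 36), (8, 53), (10, 62), (19, 34), (20, 8), (21, 60), (25, 2)])
v26: WRITE d=43  (d history now [(5, 60), (11, 3), (17, 34), (26, 43)])
v27: WRITE e=16  (e history now [(3, 23), (4, 1), (7, 36), (14, 27), (15, 53), (16, 14), (24, 2), (27, 16)])
v28: WRITE c=41  (c history now [(9, 24), (12, 33), (18, 33), (28, 41)])
v29: WRITE e=47  (e history now [(3, 23), (4, 1), (7, 36), (14, 27), (15, 53), (16, 14), (24, 2), (27, 16), (29, 47)])
v30: WRITE a=28  (a history now [(2, 32), (6, 36), (8, 53), (10, 62), (19, 34), (20, 8), (21, 60), (25, 2), (30, 28)])

Answer: 33
14
62
NONE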